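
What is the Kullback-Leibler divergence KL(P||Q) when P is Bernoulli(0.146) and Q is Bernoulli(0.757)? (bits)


KL = p*log2(p/q) + (1-p)*log2((1-p)/(1-q)) = 0.146*log2(0.146/0.757) + 0.854*log2(0.854/0.243) = 1.2019

1.2019 bits


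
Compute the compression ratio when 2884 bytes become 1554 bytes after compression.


Ratio = original / compressed = 2884 / 1554 = 1.8559

1.8559


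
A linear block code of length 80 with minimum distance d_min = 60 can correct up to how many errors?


Correction capability = floor((d-1)/2) = floor((60-1)/2) = 29

29 errors


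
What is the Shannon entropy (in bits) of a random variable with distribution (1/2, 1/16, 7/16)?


H = -sum(p_i * log2(p_i)). Terms: -(1/2)*log2(1/2) = 0.500000; -(1/16)*log2(1/16) = 0.250000; -(7/16)*log2(7/16) = 0.521782. H = 0.500000 + 0.250000 + 0.521782 = 1.2718

1.2718 bits


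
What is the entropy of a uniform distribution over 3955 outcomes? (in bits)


H = log2(n) = log2(3955) = 11.9495

11.9495 bits


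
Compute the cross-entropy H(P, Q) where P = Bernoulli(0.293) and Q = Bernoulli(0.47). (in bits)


H(P,Q) = -p*log2(q) - (1-p)*log2(1-q). -0.293*log2(0.47) = 0.319155; -0.707*log2(0.53) = 0.647567. H(P,Q) = 0.319155 + 0.647567 = 0.9667

0.9667 bits


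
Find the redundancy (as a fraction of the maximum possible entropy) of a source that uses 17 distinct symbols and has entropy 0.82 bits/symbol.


H_max = log2(K) = log2(17) = 4.0875 bits/symbol. Redundancy = 1 - H/H_max = 1 - 0.82/4.0875 = 1 - 0.2006 = 0.7994

0.7994


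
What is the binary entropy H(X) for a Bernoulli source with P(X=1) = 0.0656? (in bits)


H = -p*log2(p) - (1-p)*log2(1-p). -0.0656*log2(0.0656) = 0.257819; -0.9344*log2(0.9344) = 0.091466. H = 0.257819 + 0.091466 = 0.3493

0.3493 bits


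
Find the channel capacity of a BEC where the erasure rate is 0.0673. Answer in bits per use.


C = 1 - epsilon = 1 - 0.0673 = 0.9327

0.9327 bits


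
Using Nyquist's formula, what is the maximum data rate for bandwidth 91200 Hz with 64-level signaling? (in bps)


Rate = 2 * B * log2(M) = 2 * 91200 * 6.0 = 1094400.0

1094400.0 bps


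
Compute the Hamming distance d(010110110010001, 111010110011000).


Count differing positions: ^ . ^ ^ . . . . . . . ^ . . ^ = 5 differences

5


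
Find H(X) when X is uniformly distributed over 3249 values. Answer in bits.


H = log2(n) = log2(3249) = 11.6658

11.6658 bits


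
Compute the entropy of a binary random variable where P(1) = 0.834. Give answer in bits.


H = -p*log2(p) - (1-p)*log2(1-p). -0.834*log2(0.834) = 0.218409; -0.166*log2(0.166) = 0.430064. H = 0.218409 + 0.430064 = 0.6485

0.6485 bits


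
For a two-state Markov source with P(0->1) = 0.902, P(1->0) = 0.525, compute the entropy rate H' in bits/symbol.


Stationary distribution: pi_0 = p10/(p01+p10) = 0.3679, pi_1 = 0.6321. Entropy rate H' = pi_0*H(p01) + pi_1*H(p10) = 0.3679*0.4626 + 0.6321*0.9982 = 0.8012

0.8012 bits/symbol


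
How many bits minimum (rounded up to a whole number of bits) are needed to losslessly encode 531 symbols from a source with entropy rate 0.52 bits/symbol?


Minimum bits >= n * H = 531 * 0.52 = 276.12, rounded up to a whole number of bits = 277

277 bits


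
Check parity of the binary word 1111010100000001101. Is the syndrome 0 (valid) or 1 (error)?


Syndrome = XOR of all bits = 1 XOR 1 XOR 1 XOR 1 XOR 0 XOR 1 XOR 0 XOR 1 XOR 0 XOR 0 XOR 0 XOR 0 XOR 0 XOR 0 XOR 0 XOR 1 XOR 1 XOR 0 XOR 1 = 1

1


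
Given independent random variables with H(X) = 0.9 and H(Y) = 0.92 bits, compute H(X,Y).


For independent variables, H(X,Y) = H(X) + H(Y) = 0.9 + 0.92 = 1.82

1.82 bits


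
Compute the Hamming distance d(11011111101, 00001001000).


Count differing positions: ^ ^ . ^ . ^ ^ . ^ . ^ = 7 differences

7


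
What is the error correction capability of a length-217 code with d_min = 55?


Correction capability = floor((d-1)/2) = floor((55-1)/2) = 27

27 errors


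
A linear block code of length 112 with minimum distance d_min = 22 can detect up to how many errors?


Detection capability = d_min - 1 = 22 - 1 = 21

21 errors


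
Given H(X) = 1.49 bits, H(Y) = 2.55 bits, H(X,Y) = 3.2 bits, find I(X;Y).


I(X;Y) = H(X) + H(Y) - H(X,Y) = 1.49 + 2.55 - 3.2 = 0.84

0.84 bits


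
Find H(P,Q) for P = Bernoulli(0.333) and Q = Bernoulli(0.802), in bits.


H(P,Q) = -p*log2(q) - (1-p)*log2(1-q). -0.333*log2(0.802) = 0.106003; -0.667*log2(0.198) = 1.558397. H(P,Q) = 0.106003 + 1.558397 = 1.6644

1.6644 bits


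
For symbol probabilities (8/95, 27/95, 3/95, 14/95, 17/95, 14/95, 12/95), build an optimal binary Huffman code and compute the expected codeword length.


Huffman construction (repeatedly merge the two least-probable nodes; each merge adds 1 bit to every symbol beneath it): 3/95 + 8/95 = 11/95; 11/95 + 12/95 = 23/95; 14/95 + 14/95 = 28/95; 17/95 + 23/95 = 8/19; 27/95 + 28/95 = 11/19; 8/19 + 11/19 = 1. Resulting codeword lengths (in the order the probabilities were given): (4, 2, 4, 3, 2, 3, 3). L_avg = sum(p_i * l_i) = 8/95*4 + 27/95*2 + 3/95*4 + 14/95*3 + 17/95*2 + 14/95*3 + 12/95*3 = 252/95 = 2.6526

2.6526 bits


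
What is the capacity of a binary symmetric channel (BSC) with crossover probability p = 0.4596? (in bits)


H(p) = -p*log2(p) - (1-p)*log2(1-p) = -0.4596*log2(0.4596) - 0.5404*log2(0.5404) = 0.515464 + 0.479821 = 0.9953. C = 1 - H(p) = 1 - 0.9953 = 0.0047

0.0047 bits


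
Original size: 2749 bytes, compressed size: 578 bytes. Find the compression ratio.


Ratio = original / compressed = 2749 / 578 = 4.7561

4.7561


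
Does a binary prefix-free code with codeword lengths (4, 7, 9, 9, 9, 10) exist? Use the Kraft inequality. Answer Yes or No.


Kraft sum = sum(2^(-l_i)) = 0.0771, need <= 1. Result: satisfied (a binary prefix-free code with these lengths exists)

Yes


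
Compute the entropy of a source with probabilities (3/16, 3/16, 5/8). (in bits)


H = -sum(p_i * log2(p_i)). Terms: -(3/16)*log2(3/16) = 0.452820; -(3/16)*log2(3/16) = 0.452820; -(5/8)*log2(5/8) = 0.423795. H = 0.452820 + 0.452820 + 0.423795 = 1.3294

1.3294 bits


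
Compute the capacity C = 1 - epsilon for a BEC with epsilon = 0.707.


C = 1 - epsilon = 1 - 0.707 = 0.293

0.293 bits


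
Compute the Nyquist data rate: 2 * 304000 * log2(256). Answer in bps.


Rate = 2 * B * log2(M) = 2 * 304000 * 8.0 = 4864000.0

4864000.0 bps


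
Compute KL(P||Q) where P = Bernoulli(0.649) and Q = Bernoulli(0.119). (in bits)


KL = p*log2(p/q) + (1-p)*log2((1-p)/(1-q)) = 0.649*log2(0.649/0.119) + 0.351*log2(0.351/0.881) = 1.1223

1.1223 bits


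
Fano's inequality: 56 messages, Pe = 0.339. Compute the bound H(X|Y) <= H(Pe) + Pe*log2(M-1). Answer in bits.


H(Pe) = -Pe*log2(Pe) - (1-Pe)*log2(1-Pe) = -0.339*log2(0.339) - 0.661*log2(0.661) = 0.529058 + 0.394801 = 0.9239. Pe*log2(M-1) = 0.339*log2(55) = 1.959881. Bound = H(Pe) + Pe*log2(M-1) = 0.529058 + 0.394801 + 1.959881 = 2.8837

2.8837 bits


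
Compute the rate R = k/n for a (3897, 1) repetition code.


Rate = k/n = 1/3897

1/3897


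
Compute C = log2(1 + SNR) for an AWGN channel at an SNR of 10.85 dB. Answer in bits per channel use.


SNR_linear = 10^(10.85/10) = 12.1619; C = log2(1 + SNR_linear) = log2(1 + 12.1619) = 3.7183

3.7183 bits/channel use


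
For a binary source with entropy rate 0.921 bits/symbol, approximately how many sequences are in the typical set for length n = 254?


log2|A_typical| = nH = 254 * 0.921 = 233.934, so |A_typical| ~ 2^233.934 = 2.637e+70

2.637e+70


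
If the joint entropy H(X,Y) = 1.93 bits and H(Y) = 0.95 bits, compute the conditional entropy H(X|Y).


H(X|Y) = H(X,Y) - H(Y) = 1.93 - 0.95 = 0.98

0.98 bits


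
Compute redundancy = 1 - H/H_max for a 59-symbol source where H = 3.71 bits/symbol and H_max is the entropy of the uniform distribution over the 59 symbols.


H_max = log2(K) = log2(59) = 5.8826 bits/symbol. Redundancy = 1 - H/H_max = 1 - 3.71/5.8826 = 1 - 0.6307 = 0.3693

0.3693


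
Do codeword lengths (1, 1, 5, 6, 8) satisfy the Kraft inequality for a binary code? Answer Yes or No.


Kraft sum = sum(2^(-l_i)) = 1.0508, need <= 1. Result: violated (a binary prefix-free code with these lengths cannot exist)

No


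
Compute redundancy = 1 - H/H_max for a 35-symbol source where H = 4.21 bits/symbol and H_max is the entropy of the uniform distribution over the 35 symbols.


H_max = log2(K) = log2(35) = 5.1293 bits/symbol. Redundancy = 1 - H/H_max = 1 - 4.21/5.1293 = 1 - 0.8208 = 0.1792

0.1792


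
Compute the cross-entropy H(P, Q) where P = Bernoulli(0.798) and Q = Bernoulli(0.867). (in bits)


H(P,Q) = -p*log2(q) - (1-p)*log2(1-q). -0.798*log2(0.867) = 0.164305; -0.202*log2(0.133) = 0.587921. H(P,Q) = 0.164305 + 0.587921 = 0.7522

0.7522 bits


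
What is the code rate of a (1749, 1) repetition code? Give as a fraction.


Rate = k/n = 1/1749

1/1749


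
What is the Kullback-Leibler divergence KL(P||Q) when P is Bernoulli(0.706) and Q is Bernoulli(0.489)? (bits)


KL = p*log2(p/q) + (1-p)*log2((1-p)/(1-q)) = 0.706*log2(0.706/0.489) + 0.294*log2(0.294/0.511) = 0.1396

0.1396 bits


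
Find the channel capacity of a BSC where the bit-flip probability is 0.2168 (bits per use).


H(p) = -p*log2(p) - (1-p)*log2(1-p) = -0.2168*log2(0.2168) - 0.7832*log2(0.7832) = 0.478166 + 0.276115 = 0.7543. C = 1 - H(p) = 1 - 0.7543 = 0.2457

0.2457 bits


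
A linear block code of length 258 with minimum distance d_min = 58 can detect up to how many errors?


Detection capability = d_min - 1 = 58 - 1 = 57

57 errors


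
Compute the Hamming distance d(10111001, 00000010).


Count differing positions: ^ . ^ ^ ^ . ^ ^ = 6 differences

6


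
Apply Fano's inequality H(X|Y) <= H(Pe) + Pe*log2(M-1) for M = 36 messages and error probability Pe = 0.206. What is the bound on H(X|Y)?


H(Pe) = -Pe*log2(Pe) - (1-Pe)*log2(1-Pe) = -0.206*log2(0.206) - 0.794*log2(0.794) = 0.469532 + 0.264235 = 0.7338. Pe*log2(M-1) = 0.206*log2(35) = 1.056632. Bound = H(Pe) + Pe*log2(M-1) = 0.469532 + 0.264235 + 1.056632 = 1.7904

1.7904 bits


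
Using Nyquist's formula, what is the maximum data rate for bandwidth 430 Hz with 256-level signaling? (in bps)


Rate = 2 * B * log2(M) = 2 * 430 * 8.0 = 6880.0

6880.0 bps


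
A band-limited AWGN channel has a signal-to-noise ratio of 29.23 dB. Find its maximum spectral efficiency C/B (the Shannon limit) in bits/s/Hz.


SNR_linear = 10^(29.23/10) = 837.5293; C/B = log2(1 + SNR_linear) = log2(1 + 837.5293) = 9.7117

9.7117 bits/s/Hz


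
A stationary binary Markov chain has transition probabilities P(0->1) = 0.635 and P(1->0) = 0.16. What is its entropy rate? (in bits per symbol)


Stationary distribution: pi_0 = p10/(p01+p10) = 0.2013, pi_1 = 0.7987. Entropy rate H' = pi_0*H(p01) + pi_1*H(p10) = 0.2013*0.9468 + 0.7987*0.6343 = 0.6972

0.6972 bits/symbol


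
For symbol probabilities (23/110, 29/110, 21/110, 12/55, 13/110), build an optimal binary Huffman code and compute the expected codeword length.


Huffman construction (repeatedly merge the two least-probable nodes; each merge adds 1 bit to every symbol beneath it): 13/110 + 21/110 = 17/55; 23/110 + 12/55 = 47/110; 29/110 + 17/55 = 63/110; 47/110 + 63/110 = 1. Resulting codeword lengths (in the order the probabilities were given): (2, 2, 3, 2, 3). L_avg = sum(p_i * l_i) = 23/110*2 + 29/110*2 + 21/110*3 + 12/55*2 + 13/110*3 = 127/55 = 2.3091

2.3091 bits


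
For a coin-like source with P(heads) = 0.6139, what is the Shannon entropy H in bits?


H = -p*log2(p) - (1-p)*log2(1-p). -0.6139*log2(0.6139) = 0.432139; -0.3861*log2(0.3861) = 0.530097. H = 0.432139 + 0.530097 = 0.9622

0.9622 bits


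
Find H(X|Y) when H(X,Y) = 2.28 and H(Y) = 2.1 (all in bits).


H(X|Y) = H(X,Y) - H(Y) = 2.28 - 2.1 = 0.18

0.18 bits


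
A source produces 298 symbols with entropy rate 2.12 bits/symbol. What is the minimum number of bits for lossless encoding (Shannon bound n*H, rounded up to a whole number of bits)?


Minimum bits >= n * H = 298 * 2.12 = 631.76, rounded up to a whole number of bits = 632

632 bits


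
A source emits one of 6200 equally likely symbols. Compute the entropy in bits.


H = log2(n) = log2(6200) = 12.5981

12.5981 bits


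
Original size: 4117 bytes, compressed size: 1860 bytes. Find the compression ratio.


Ratio = original / compressed = 4117 / 1860 = 2.2134

2.2134


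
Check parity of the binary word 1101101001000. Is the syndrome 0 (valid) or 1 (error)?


Syndrome = XOR of all bits = 1 XOR 1 XOR 0 XOR 1 XOR 1 XOR 0 XOR 1 XOR 0 XOR 0 XOR 1 XOR 0 XOR 0 XOR 0 = 0

0


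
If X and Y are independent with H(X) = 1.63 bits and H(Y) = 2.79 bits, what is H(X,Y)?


For independent variables, H(X,Y) = H(X) + H(Y) = 1.63 + 2.79 = 4.42

4.42 bits


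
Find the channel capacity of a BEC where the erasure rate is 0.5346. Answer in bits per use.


C = 1 - epsilon = 1 - 0.5346 = 0.4654

0.4654 bits


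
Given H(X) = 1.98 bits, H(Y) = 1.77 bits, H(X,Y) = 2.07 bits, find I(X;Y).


I(X;Y) = H(X) + H(Y) - H(X,Y) = 1.98 + 1.77 - 2.07 = 1.68

1.68 bits


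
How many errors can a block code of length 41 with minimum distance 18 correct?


Correction capability = floor((d-1)/2) = floor((18-1)/2) = 8

8 errors


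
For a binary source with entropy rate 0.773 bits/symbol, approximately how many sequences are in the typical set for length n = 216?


log2|A_typical| = nH = 216 * 0.773 = 166.968, so |A_typical| ~ 2^166.968 = 1.830e+50

1.830e+50


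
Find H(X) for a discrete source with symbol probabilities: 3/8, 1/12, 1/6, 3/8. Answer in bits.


H = -sum(p_i * log2(p_i)). Terms: -(3/8)*log2(3/8) = 0.530639; -(1/12)*log2(1/12) = 0.298747; -(1/6)*log2(1/6) = 0.430827; -(3/8)*log2(3/8) = 0.530639. H = 0.530639 + 0.298747 + 0.430827 + 0.530639 = 1.7909

1.7909 bits


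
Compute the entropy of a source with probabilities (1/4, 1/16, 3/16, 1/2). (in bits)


H = -sum(p_i * log2(p_i)). Terms: -(1/4)*log2(1/4) = 0.500000; -(1/16)*log2(1/16) = 0.250000; -(3/16)*log2(3/16) = 0.452820; -(1/2)*log2(1/2) = 0.500000. H = 0.500000 + 0.250000 + 0.452820 + 0.500000 = 1.7028

1.7028 bits


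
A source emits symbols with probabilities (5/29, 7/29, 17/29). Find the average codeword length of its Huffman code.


Huffman construction (repeatedly merge the two least-probable nodes; each merge adds 1 bit to every symbol beneath it): 5/29 + 7/29 = 12/29; 12/29 + 17/29 = 1. Resulting codeword lengths (in the order the probabilities were given): (2, 2, 1). L_avg = sum(p_i * l_i) = 5/29*2 + 7/29*2 + 17/29*1 = 41/29 = 1.4138

1.4138 bits


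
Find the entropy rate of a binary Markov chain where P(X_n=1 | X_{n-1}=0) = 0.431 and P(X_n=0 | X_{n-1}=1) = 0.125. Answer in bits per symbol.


Stationary distribution: pi_0 = p10/(p01+p10) = 0.2248, pi_1 = 0.7752. Entropy rate H' = pi_0*H(p01) + pi_1*H(p10) = 0.2248*0.9862 + 0.7752*0.5436 = 0.6431

0.6431 bits/symbol


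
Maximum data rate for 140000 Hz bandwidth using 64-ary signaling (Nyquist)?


Rate = 2 * B * log2(M) = 2 * 140000 * 6.0 = 1680000.0

1680000.0 bps


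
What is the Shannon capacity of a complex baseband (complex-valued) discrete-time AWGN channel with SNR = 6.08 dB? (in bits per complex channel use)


SNR_linear = 10^(6.08/10) = 4.0551; C = log2(1 + SNR_linear) = log2(1 + 4.0551) = 2.3377

2.3377 bits/channel use


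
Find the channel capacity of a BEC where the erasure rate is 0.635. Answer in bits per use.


C = 1 - epsilon = 1 - 0.635 = 0.365

0.365 bits


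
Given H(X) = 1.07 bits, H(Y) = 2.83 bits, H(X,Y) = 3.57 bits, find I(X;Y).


I(X;Y) = H(X) + H(Y) - H(X,Y) = 1.07 + 2.83 - 3.57 = 0.33

0.33 bits


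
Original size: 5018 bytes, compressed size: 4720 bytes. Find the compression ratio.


Ratio = original / compressed = 5018 / 4720 = 1.0631

1.0631


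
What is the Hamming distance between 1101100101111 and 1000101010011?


Count differing positions: . ^ . ^ . . ^ ^ ^ ^ ^ . . = 7 differences

7


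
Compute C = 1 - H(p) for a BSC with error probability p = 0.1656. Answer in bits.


H(p) = -p*log2(p) - (1-p)*log2(1-p) = -0.1656*log2(0.1656) - 0.8344*log2(0.8344) = 0.429604 + 0.217936 = 0.6475. C = 1 - H(p) = 1 - 0.6475 = 0.3525

0.3525 bits


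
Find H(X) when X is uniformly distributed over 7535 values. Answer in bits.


H = log2(n) = log2(7535) = 12.8794

12.8794 bits


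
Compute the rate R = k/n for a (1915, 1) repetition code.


Rate = k/n = 1/1915

1/1915


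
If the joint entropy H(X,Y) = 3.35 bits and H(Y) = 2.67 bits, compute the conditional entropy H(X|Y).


H(X|Y) = H(X,Y) - H(Y) = 3.35 - 2.67 = 0.68

0.68 bits


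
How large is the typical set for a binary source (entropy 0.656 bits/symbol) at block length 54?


log2|A_typical| = nH = 54 * 0.656 = 35.424, so |A_typical| ~ 2^35.424 = 4.610e+10

4.610e+10


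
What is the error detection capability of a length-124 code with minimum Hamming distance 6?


Detection capability = d_min - 1 = 6 - 1 = 5

5 errors


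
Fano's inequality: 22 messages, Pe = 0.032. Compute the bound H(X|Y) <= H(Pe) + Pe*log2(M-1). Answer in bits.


H(Pe) = -Pe*log2(Pe) - (1-Pe)*log2(1-Pe) = -0.032*log2(0.032) - 0.968*log2(0.968) = 0.158905 + 0.045420 = 0.2043. Pe*log2(M-1) = 0.032*log2(21) = 0.140554. Bound = H(Pe) + Pe*log2(M-1) = 0.158905 + 0.045420 + 0.140554 = 0.3449

0.3449 bits


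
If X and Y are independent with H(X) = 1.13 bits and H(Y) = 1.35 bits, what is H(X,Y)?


For independent variables, H(X,Y) = H(X) + H(Y) = 1.13 + 1.35 = 2.48

2.48 bits


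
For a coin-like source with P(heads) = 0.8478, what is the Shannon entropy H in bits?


H = -p*log2(p) - (1-p)*log2(1-p). -0.8478*log2(0.8478) = 0.201949; -0.1522*log2(0.1522) = 0.413369. H = 0.201949 + 0.413369 = 0.6153

0.6153 bits


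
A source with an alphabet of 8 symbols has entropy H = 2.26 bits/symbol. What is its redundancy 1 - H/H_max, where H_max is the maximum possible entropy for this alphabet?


H_max = log2(K) = log2(8) = 3.0 bits/symbol. Redundancy = 1 - H/H_max = 1 - 2.26/3.0 = 1 - 0.7533 = 0.2467

0.2467


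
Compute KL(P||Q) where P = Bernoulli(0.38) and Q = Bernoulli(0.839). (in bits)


KL = p*log2(p/q) + (1-p)*log2((1-p)/(1-q)) = 0.38*log2(0.38/0.839) + 0.62*log2(0.62/0.161) = 0.7718

0.7718 bits


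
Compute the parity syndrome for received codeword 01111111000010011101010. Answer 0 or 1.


Syndrome = XOR of all bits = 0 XOR 1 XOR 1 XOR 1 XOR 1 XOR 1 XOR 1 XOR 1 XOR 0 XOR 0 XOR 0 XOR 0 XOR 1 XOR 0 XOR 0 XOR 1 XOR 1 XOR 1 XOR 0 XOR 1 XOR 0 XOR 1 XOR 0 = 1

1


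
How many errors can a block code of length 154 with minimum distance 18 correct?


Correction capability = floor((d-1)/2) = floor((18-1)/2) = 8

8 errors


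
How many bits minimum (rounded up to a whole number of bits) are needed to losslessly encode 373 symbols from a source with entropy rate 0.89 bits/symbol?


Minimum bits >= n * H = 373 * 0.89 = 331.97, rounded up to a whole number of bits = 332

332 bits


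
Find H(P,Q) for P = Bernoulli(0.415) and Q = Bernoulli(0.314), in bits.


H(P,Q) = -p*log2(q) - (1-p)*log2(1-q). -0.415*log2(0.314) = 0.693533; -0.585*log2(0.686) = 0.318076. H(P,Q) = 0.693533 + 0.318076 = 1.0116

1.0116 bits


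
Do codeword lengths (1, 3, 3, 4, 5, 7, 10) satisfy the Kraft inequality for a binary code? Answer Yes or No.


Kraft sum = sum(2^(-l_i)) = 0.8525, need <= 1. Result: satisfied (a binary prefix-free code with these lengths exists)

Yes


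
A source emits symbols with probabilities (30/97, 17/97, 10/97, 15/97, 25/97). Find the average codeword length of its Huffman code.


Huffman construction (repeatedly merge the two least-probable nodes; each merge adds 1 bit to every symbol beneath it): 10/97 + 15/97 = 25/97; 17/97 + 25/97 = 42/97; 25/97 + 30/97 = 55/97; 42/97 + 55/97 = 1. Resulting codeword lengths (in the order the probabilities were given): (2, 2, 3, 3, 2). L_avg = sum(p_i * l_i) = 30/97*2 + 17/97*2 + 10/97*3 + 15/97*3 + 25/97*2 = 219/97 = 2.2577

2.2577 bits


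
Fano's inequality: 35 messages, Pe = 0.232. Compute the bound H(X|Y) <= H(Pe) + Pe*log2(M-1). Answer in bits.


H(Pe) = -Pe*log2(Pe) - (1-Pe)*log2(1-Pe) = -0.232*log2(0.232) - 0.768*log2(0.768) = 0.489010 + 0.292471 = 0.7815. Pe*log2(M-1) = 0.232*log2(34) = 1.180291. Bound = H(Pe) + Pe*log2(M-1) = 0.489010 + 0.292471 + 1.180291 = 1.9618

1.9618 bits


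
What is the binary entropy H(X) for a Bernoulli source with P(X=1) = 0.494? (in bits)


H = -p*log2(p) - (1-p)*log2(1-p). -0.494*log2(0.494) = 0.502604; -0.506*log2(0.506) = 0.497292. H = 0.502604 + 0.497292 = 0.9999

0.9999 bits


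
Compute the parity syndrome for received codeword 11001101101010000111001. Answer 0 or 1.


Syndrome = XOR of all bits = 1 XOR 1 XOR 0 XOR 0 XOR 1 XOR 1 XOR 0 XOR 1 XOR 1 XOR 0 XOR 1 XOR 0 XOR 1 XOR 0 XOR 0 XOR 0 XOR 0 XOR 1 XOR 1 XOR 1 XOR 0 XOR 0 XOR 1 = 0

0


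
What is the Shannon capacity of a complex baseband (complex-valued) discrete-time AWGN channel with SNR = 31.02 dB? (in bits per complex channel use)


SNR_linear = 10^(31.02/10) = 1264.7363; C = log2(1 + SNR_linear) = log2(1 + 1264.7363) = 10.3058

10.3058 bits/channel use


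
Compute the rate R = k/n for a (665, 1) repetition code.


Rate = k/n = 1/665

1/665


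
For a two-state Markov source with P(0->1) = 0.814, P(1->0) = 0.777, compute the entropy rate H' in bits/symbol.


Stationary distribution: pi_0 = p10/(p01+p10) = 0.4884, pi_1 = 0.5116. Entropy rate H' = pi_0*H(p01) + pi_1*H(p10) = 0.4884*0.693 + 0.5116*0.7656 = 0.7302

0.7302 bits/symbol


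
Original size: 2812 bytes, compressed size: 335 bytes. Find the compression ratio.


Ratio = original / compressed = 2812 / 335 = 8.394

8.394


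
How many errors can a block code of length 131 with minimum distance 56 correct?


Correction capability = floor((d-1)/2) = floor((56-1)/2) = 27

27 errors


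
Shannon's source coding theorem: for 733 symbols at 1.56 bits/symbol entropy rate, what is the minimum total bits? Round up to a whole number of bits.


Minimum bits >= n * H = 733 * 1.56 = 1143.48, rounded up to a whole number of bits = 1144

1144 bits


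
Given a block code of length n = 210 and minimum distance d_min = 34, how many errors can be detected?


Detection capability = d_min - 1 = 34 - 1 = 33

33 errors


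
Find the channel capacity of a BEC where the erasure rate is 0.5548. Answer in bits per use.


C = 1 - epsilon = 1 - 0.5548 = 0.4452

0.4452 bits


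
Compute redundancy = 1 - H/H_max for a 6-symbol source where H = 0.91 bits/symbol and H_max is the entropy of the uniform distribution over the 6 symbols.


H_max = log2(K) = log2(6) = 2.585 bits/symbol. Redundancy = 1 - H/H_max = 1 - 0.91/2.585 = 1 - 0.352 = 0.648

0.648


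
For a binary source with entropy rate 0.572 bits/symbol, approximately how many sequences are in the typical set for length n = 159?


log2|A_typical| = nH = 159 * 0.572 = 90.948, so |A_typical| ~ 2^90.948 = 2.388e+27

2.388e+27


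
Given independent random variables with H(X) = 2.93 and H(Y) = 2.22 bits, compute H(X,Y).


For independent variables, H(X,Y) = H(X) + H(Y) = 2.93 + 2.22 = 5.15

5.15 bits


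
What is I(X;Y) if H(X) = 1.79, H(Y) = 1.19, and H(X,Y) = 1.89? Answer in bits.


I(X;Y) = H(X) + H(Y) - H(X,Y) = 1.79 + 1.19 - 1.89 = 1.09

1.09 bits


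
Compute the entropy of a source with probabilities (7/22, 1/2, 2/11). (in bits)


H = -sum(p_i * log2(p_i)). Terms: -(7/22)*log2(7/22) = 0.525661; -(1/2)*log2(1/2) = 0.500000; -(2/11)*log2(2/11) = 0.447169. H = 0.525661 + 0.500000 + 0.447169 = 1.4728

1.4728 bits


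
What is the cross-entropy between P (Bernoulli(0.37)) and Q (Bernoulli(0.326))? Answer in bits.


H(P,Q) = -p*log2(q) - (1-p)*log2(1-q). -0.37*log2(0.326) = 0.598311; -0.63*log2(0.674) = 0.358583. H(P,Q) = 0.598311 + 0.358583 = 0.9569

0.9569 bits


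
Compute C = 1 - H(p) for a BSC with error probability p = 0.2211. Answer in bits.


H(p) = -p*log2(p) - (1-p)*log2(1-p) = -0.2211*log2(0.2211) - 0.7789*log2(0.7789) = 0.481385 + 0.280786 = 0.7622. C = 1 - H(p) = 1 - 0.7622 = 0.2378

0.2378 bits


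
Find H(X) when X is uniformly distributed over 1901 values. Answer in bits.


H = log2(n) = log2(1901) = 10.8925

10.8925 bits


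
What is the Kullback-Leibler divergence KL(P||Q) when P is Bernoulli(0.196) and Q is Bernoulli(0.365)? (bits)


KL = p*log2(p/q) + (1-p)*log2((1-p)/(1-q)) = 0.196*log2(0.196/0.365) + 0.804*log2(0.804/0.635) = 0.0979

0.0979 bits


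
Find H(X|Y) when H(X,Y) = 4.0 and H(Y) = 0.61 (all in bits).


H(X|Y) = H(X,Y) - H(Y) = 4.0 - 0.61 = 3.39

3.39 bits


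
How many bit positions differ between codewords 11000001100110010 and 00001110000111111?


Count differing positions: ^ ^ . . ^ ^ ^ ^ ^ . . . . ^ ^ . ^ = 10 differences

10


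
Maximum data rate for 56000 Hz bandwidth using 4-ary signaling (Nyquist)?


Rate = 2 * B * log2(M) = 2 * 56000 * 2.0 = 224000.0

224000.0 bps


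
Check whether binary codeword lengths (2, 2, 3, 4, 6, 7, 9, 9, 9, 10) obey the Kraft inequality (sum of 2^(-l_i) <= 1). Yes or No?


Kraft sum = sum(2^(-l_i)) = 0.7178, need <= 1. Result: satisfied (a binary prefix-free code with these lengths exists)

Yes


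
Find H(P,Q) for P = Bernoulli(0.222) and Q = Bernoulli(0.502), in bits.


H(P,Q) = -p*log2(q) - (1-p)*log2(1-q). -0.222*log2(0.502) = 0.220721; -0.778*log2(0.498) = 0.782499. H(P,Q) = 0.220721 + 0.782499 = 1.0032

1.0032 bits


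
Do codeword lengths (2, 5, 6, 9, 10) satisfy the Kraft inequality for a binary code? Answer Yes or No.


Kraft sum = sum(2^(-l_i)) = 0.2998, need <= 1. Result: satisfied (a binary prefix-free code with these lengths exists)

Yes


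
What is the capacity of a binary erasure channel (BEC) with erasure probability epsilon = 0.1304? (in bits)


C = 1 - epsilon = 1 - 0.1304 = 0.8696

0.8696 bits


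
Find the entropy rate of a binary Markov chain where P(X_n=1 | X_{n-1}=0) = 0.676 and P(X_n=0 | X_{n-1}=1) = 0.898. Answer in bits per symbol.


Stationary distribution: pi_0 = p10/(p01+p10) = 0.5705, pi_1 = 0.4295. Entropy rate H' = pi_0*H(p01) + pi_1*H(p10) = 0.5705*0.9087 + 0.4295*0.4753 = 0.7226

0.7226 bits/symbol


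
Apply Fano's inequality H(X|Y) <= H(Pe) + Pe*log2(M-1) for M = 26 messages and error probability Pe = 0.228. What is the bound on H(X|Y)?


H(Pe) = -Pe*log2(Pe) - (1-Pe)*log2(1-Pe) = -0.228*log2(0.228) - 0.772*log2(0.772) = 0.486300 + 0.288209 = 0.7745. Pe*log2(M-1) = 0.228*log2(25) = 1.058799. Bound = H(Pe) + Pe*log2(M-1) = 0.486300 + 0.288209 + 1.058799 = 1.8333

1.8333 bits


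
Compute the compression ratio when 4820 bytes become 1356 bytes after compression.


Ratio = original / compressed = 4820 / 1356 = 3.5546

3.5546


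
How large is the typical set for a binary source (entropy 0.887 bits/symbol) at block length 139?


log2|A_typical| = nH = 139 * 0.887 = 123.293, so |A_typical| ~ 2^123.293 = 1.303e+37

1.303e+37


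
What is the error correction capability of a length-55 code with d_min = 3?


Correction capability = floor((d-1)/2) = floor((3-1)/2) = 1

1 errors


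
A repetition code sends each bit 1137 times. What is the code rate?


Rate = k/n = 1/1137

1/1137


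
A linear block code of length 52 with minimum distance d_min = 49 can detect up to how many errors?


Detection capability = d_min - 1 = 49 - 1 = 48

48 errors


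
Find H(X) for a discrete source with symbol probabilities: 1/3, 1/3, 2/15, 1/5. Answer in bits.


H = -sum(p_i * log2(p_i)). Terms: -(1/3)*log2(1/3) = 0.528321; -(1/3)*log2(1/3) = 0.528321; -(2/15)*log2(2/15) = 0.387585; -(1/5)*log2(1/5) = 0.464386. H = 0.528321 + 0.528321 + 0.387585 + 0.464386 = 1.9086

1.9086 bits


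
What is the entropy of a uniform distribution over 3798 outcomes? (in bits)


H = log2(n) = log2(3798) = 11.891

11.891 bits


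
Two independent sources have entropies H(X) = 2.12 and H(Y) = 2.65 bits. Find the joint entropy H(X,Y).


For independent variables, H(X,Y) = H(X) + H(Y) = 2.12 + 2.65 = 4.77

4.77 bits


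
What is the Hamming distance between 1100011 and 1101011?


Count differing positions: . . . ^ . . . = 1 differences

1


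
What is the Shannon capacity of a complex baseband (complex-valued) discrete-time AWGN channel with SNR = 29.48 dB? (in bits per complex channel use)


SNR_linear = 10^(29.48/10) = 887.156; C = log2(1 + SNR_linear) = log2(1 + 887.156) = 9.7947

9.7947 bits/channel use


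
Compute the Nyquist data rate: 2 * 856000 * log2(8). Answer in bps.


Rate = 2 * B * log2(M) = 2 * 856000 * 3.0 = 5136000.0

5136000.0 bps


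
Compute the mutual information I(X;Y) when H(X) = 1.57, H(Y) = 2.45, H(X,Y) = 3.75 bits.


I(X;Y) = H(X) + H(Y) - H(X,Y) = 1.57 + 2.45 - 3.75 = 0.27

0.27 bits


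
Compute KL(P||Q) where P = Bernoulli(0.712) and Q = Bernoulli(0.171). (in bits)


KL = p*log2(p/q) + (1-p)*log2((1-p)/(1-q)) = 0.712*log2(0.712/0.171) + 0.288*log2(0.288/0.829) = 1.0259

1.0259 bits


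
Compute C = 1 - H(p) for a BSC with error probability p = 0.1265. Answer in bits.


H(p) = -p*log2(p) - (1-p)*log2(1-p) = -0.1265*log2(0.1265) - 0.8735*log2(0.8735) = 0.377323 + 0.170438 = 0.5478. C = 1 - H(p) = 1 - 0.5478 = 0.4522

0.4522 bits


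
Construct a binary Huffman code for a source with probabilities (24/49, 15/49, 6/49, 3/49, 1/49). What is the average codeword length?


Huffman construction (repeatedly merge the two least-probable nodes; each merge adds 1 bit to every symbol beneath it): 1/49 + 3/49 = 4/49; 4/49 + 6/49 = 10/49; 10/49 + 15/49 = 25/49; 24/49 + 25/49 = 1. Resulting codeword lengths (in the order the probabilities were given): (1, 2, 3, 4, 4). L_avg = sum(p_i * l_i) = 24/49*1 + 15/49*2 + 6/49*3 + 3/49*4 + 1/49*4 = 88/49 = 1.7959

1.7959 bits


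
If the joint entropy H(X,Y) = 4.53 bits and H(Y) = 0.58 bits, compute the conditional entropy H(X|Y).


H(X|Y) = H(X,Y) - H(Y) = 4.53 - 0.58 = 3.95

3.95 bits


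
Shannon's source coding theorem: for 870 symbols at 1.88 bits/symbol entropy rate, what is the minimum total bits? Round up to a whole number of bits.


Minimum bits >= n * H = 870 * 1.88 = 1635.6, rounded up to a whole number of bits = 1636

1636 bits


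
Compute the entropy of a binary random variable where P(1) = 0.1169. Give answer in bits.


H = -p*log2(p) - (1-p)*log2(1-p). -0.1169*log2(0.1169) = 0.361999; -0.8831*log2(0.8831) = 0.158385. H = 0.361999 + 0.158385 = 0.5204

0.5204 bits


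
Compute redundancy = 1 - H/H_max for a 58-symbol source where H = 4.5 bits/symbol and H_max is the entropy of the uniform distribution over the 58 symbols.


H_max = log2(K) = log2(58) = 5.858 bits/symbol. Redundancy = 1 - H/H_max = 1 - 4.5/5.858 = 1 - 0.7682 = 0.2318

0.2318


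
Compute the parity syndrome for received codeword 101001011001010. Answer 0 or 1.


Syndrome = XOR of all bits = 1 XOR 0 XOR 1 XOR 0 XOR 0 XOR 1 XOR 0 XOR 1 XOR 1 XOR 0 XOR 0 XOR 1 XOR 0 XOR 1 XOR 0 = 1

1


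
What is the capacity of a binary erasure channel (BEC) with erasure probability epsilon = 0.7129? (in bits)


C = 1 - epsilon = 1 - 0.7129 = 0.2871

0.2871 bits


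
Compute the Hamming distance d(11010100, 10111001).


Count differing positions: . ^ ^ . ^ ^ . ^ = 5 differences

5


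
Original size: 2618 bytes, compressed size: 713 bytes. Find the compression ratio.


Ratio = original / compressed = 2618 / 713 = 3.6718

3.6718


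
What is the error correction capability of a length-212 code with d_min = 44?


Correction capability = floor((d-1)/2) = floor((44-1)/2) = 21

21 errors


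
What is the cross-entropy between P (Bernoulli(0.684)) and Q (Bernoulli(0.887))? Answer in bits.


H(P,Q) = -p*log2(q) - (1-p)*log2(1-q). -0.684*log2(0.887) = 0.118328; -0.316*log2(0.113) = 0.994011. H(P,Q) = 0.118328 + 0.994011 = 1.1123

1.1123 bits


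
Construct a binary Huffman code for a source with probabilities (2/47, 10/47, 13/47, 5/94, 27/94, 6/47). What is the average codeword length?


Huffman construction (repeatedly merge the two least-probable nodes; each merge adds 1 bit to every symbol beneath it): 2/47 + 5/94 = 9/94; 9/94 + 6/47 = 21/94; 10/47 + 21/94 = 41/94; 13/47 + 27/94 = 53/94; 41/94 + 53/94 = 1. Resulting codeword lengths (in the order the probabilities were given): (4, 2, 2, 4, 2, 3). L_avg = sum(p_i * l_i) = 2/47*4 + 10/47*2 + 13/47*2 + 5/94*4 + 27/94*2 + 6/47*3 = 109/47 = 2.3191

2.3191 bits


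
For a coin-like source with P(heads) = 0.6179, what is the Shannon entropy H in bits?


H = -p*log2(p) - (1-p)*log2(1-p). -0.6179*log2(0.6179) = 0.429165; -0.3821*log2(0.3821) = 0.530346. H = 0.429165 + 0.530346 = 0.9595

0.9595 bits


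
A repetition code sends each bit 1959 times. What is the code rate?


Rate = k/n = 1/1959

1/1959


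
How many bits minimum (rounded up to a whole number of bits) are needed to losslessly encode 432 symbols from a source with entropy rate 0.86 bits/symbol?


Minimum bits >= n * H = 432 * 0.86 = 371.52, rounded up to a whole number of bits = 372

372 bits


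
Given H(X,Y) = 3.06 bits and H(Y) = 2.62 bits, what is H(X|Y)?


H(X|Y) = H(X,Y) - H(Y) = 3.06 - 2.62 = 0.44

0.44 bits


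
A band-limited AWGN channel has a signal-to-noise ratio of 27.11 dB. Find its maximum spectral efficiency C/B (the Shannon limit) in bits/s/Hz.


SNR_linear = 10^(27.11/10) = 514.0437; C/B = log2(1 + SNR_linear) = log2(1 + 514.0437) = 9.0086

9.0086 bits/s/Hz


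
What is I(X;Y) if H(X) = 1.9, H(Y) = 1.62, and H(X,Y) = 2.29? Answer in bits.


I(X;Y) = H(X) + H(Y) - H(X,Y) = 1.9 + 1.62 - 2.29 = 1.23

1.23 bits


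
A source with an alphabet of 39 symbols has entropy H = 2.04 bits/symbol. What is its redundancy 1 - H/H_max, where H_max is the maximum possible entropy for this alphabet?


H_max = log2(K) = log2(39) = 5.2854 bits/symbol. Redundancy = 1 - H/H_max = 1 - 2.04/5.2854 = 1 - 0.386 = 0.614

0.614


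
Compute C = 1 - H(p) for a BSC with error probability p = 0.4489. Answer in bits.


H(p) = -p*log2(p) - (1-p)*log2(1-p) = -0.4489*log2(0.4489) - 0.5511*log2(0.5511) = 0.518719 + 0.473733 = 0.9925. C = 1 - H(p) = 1 - 0.9925 = 0.0075

0.0075 bits


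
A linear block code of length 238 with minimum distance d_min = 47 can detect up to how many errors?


Detection capability = d_min - 1 = 47 - 1 = 46

46 errors


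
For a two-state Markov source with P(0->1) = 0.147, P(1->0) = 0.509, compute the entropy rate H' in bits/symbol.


Stationary distribution: pi_0 = p10/(p01+p10) = 0.7759, pi_1 = 0.2241. Entropy rate H' = pi_0*H(p01) + pi_1*H(p10) = 0.7759*0.6023 + 0.2241*0.9998 = 0.6914

0.6914 bits/symbol


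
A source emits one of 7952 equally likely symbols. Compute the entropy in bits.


H = log2(n) = log2(7952) = 12.9571

12.9571 bits


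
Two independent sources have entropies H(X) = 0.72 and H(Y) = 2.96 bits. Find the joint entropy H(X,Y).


For independent variables, H(X,Y) = H(X) + H(Y) = 0.72 + 2.96 = 3.68

3.68 bits


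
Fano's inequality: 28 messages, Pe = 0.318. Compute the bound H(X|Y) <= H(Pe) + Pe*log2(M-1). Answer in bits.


H(Pe) = -Pe*log2(Pe) - (1-Pe)*log2(1-Pe) = -0.318*log2(0.318) - 0.682*log2(0.682) = 0.525623 + 0.376571 = 0.9022. Pe*log2(M-1) = 0.318*log2(27) = 1.512054. Bound = H(Pe) + Pe*log2(M-1) = 0.525623 + 0.376571 + 1.512054 = 2.4142

2.4142 bits


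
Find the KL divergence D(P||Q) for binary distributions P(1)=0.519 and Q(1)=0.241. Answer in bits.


KL = p*log2(p/q) + (1-p)*log2((1-p)/(1-q)) = 0.519*log2(0.519/0.241) + 0.481*log2(0.481/0.759) = 0.2578

0.2578 bits


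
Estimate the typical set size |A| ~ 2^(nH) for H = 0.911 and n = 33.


log2|A_typical| = nH = 33 * 0.911 = 30.063, so |A_typical| ~ 2^30.063 = 1.122e+09

1.122e+09


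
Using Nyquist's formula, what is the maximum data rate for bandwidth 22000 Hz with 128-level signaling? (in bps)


Rate = 2 * B * log2(M) = 2 * 22000 * 7.0 = 308000.0

308000.0 bps


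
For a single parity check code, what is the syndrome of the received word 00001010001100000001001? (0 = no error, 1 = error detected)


Syndrome = XOR of all bits = 0 XOR 0 XOR 0 XOR 0 XOR 1 XOR 0 XOR 1 XOR 0 XOR 0 XOR 0 XOR 1 XOR 1 XOR 0 XOR 0 XOR 0 XOR 0 XOR 0 XOR 0 XOR 0 XOR 1 XOR 0 XOR 0 XOR 1 = 0

0


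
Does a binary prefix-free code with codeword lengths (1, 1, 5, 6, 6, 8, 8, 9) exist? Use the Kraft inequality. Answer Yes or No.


Kraft sum = sum(2^(-l_i)) = 1.0723, need <= 1. Result: violated (a binary prefix-free code with these lengths cannot exist)

No


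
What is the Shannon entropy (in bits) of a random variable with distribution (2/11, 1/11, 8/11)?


H = -sum(p_i * log2(p_i)). Terms: -(2/11)*log2(2/11) = 0.447169; -(1/11)*log2(1/11) = 0.314494; -(8/11)*log2(8/11) = 0.334132. H = 0.447169 + 0.314494 + 0.334132 = 1.0958

1.0958 bits


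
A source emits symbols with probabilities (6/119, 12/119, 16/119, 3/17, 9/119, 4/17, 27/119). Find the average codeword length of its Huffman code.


Huffman construction (repeatedly merge the two least-probable nodes; each merge adds 1 bit to every symbol beneath it): 6/119 + 9/119 = 15/119; 12/119 + 15/119 = 27/119; 16/119 + 3/17 = 37/119; 27/119 + 27/119 = 54/119; 4/17 + 37/119 = 65/119; 54/119 + 65/119 = 1. Resulting codeword lengths (in the order the probabilities were given): (4, 3, 3, 3, 4, 2, 2). L_avg = sum(p_i * l_i) = 6/119*4 + 12/119*3 + 16/119*3 + 3/17*3 + 9/119*4 + 4/17*2 + 27/119*2 = 317/119 = 2.6639

2.6639 bits


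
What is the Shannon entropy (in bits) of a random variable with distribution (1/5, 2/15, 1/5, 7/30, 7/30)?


H = -sum(p_i * log2(p_i)). Terms: -(1/5)*log2(1/5) = 0.464386; -(2/15)*log2(2/15) = 0.387585; -(1/5)*log2(1/5) = 0.464386; -(7/30)*log2(7/30) = 0.489892; -(7/30)*log2(7/30) = 0.489892. H = 0.464386 + 0.387585 + 0.464386 + 0.489892 + 0.489892 = 2.2961

2.2961 bits


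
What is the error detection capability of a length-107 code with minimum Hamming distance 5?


Detection capability = d_min - 1 = 5 - 1 = 4

4 errors


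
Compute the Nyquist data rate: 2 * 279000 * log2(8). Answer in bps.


Rate = 2 * B * log2(M) = 2 * 279000 * 3.0 = 1674000.0

1674000.0 bps


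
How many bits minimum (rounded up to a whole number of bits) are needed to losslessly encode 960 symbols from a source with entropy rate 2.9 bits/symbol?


Minimum bits >= n * H = 960 * 2.9 = 2784.0, rounded up to a whole number of bits = 2784

2784 bits


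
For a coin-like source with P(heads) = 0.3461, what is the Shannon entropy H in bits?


H = -p*log2(p) - (1-p)*log2(1-p). -0.3461*log2(0.3461) = 0.529789; -0.6539*log2(0.6539) = 0.400748. H = 0.529789 + 0.400748 = 0.9305

0.9305 bits


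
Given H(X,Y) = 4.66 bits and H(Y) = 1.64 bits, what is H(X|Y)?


H(X|Y) = H(X,Y) - H(Y) = 4.66 - 1.64 = 3.02

3.02 bits


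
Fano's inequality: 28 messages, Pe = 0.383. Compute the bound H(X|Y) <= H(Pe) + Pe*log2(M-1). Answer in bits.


H(Pe) = -Pe*log2(Pe) - (1-Pe)*log2(1-Pe) = -0.383*log2(0.383) - 0.617*log2(0.617) = 0.530296 + 0.429838 = 0.9601. Pe*log2(M-1) = 0.383*log2(27) = 1.821122. Bound = H(Pe) + Pe*log2(M-1) = 0.530296 + 0.429838 + 1.821122 = 2.7813

2.7813 bits


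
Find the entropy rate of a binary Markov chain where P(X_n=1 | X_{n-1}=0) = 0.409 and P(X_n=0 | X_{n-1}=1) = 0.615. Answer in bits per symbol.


Stationary distribution: pi_0 = p10/(p01+p10) = 0.6006, pi_1 = 0.3994. Entropy rate H' = pi_0*H(p01) + pi_1*H(p10) = 0.6006*0.976 + 0.3994*0.9615 = 0.9702

0.9702 bits/symbol


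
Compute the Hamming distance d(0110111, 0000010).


Count differing positions: . ^ ^ . ^ . ^ = 4 differences

4
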